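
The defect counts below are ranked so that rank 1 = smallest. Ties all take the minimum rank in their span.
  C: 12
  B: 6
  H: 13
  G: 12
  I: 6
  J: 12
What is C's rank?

Sorted (ascending): 6, 6, 12, 12, 12, 13
The 2 values of 6 occupy positions 1–2 → each gets rank 1.
The 3 values of 12 occupy positions 3–5 → each gets rank 3.
C has value 12 → rank 3.

3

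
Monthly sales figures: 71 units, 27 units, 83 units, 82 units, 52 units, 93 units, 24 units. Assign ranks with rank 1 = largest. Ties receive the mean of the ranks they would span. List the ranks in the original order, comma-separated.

Sorted (descending): 93, 83, 82, 71, 52, 27, 24
No ties — each value takes its position as its rank.

4, 6, 2, 3, 5, 1, 7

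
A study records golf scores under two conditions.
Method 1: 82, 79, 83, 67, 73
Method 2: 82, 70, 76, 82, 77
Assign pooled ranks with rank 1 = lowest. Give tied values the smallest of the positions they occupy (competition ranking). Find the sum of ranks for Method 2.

Sorted (ascending): 67, 70, 73, 76, 77, 79, 82, 82, 82, 83
The 3 values of 82 occupy positions 7–9 → each gets rank 7.
Method 2 values → pooled ranks: 82→7, 70→2, 76→4, 82→7, 77→5
Rank sum = 7 + 2 + 4 + 7 + 5 = 25

25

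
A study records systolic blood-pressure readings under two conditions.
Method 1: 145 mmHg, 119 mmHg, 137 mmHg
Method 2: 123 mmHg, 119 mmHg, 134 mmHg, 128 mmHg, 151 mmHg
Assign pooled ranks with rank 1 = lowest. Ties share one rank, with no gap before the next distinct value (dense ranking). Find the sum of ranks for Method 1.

12

Sorted (ascending): 119, 119, 123, 128, 134, 137, 145, 151
The 2 values of 119 share dense rank 1.
Remaining distinct values take the next consecutive integers.
Method 1 values → pooled ranks: 145→6, 119→1, 137→5
Rank sum = 6 + 1 + 5 = 12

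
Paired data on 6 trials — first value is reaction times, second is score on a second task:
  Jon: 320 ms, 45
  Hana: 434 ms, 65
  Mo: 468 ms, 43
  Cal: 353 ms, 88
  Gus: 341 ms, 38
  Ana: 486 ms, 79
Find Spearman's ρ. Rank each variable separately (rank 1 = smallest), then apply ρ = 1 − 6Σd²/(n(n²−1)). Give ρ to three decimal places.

Ranks of variable 1: 1, 4, 5, 3, 2, 6
Ranks of variable 2: 3, 4, 2, 6, 1, 5
d = r₁ − r₂: -2, 0, 3, -3, 1, 1
d²: 4, 0, 9, 9, 1, 1; Σd² = 24
ρ = 1 − 6·24/(6·35) = 1 − 144/210 = 0.314

0.314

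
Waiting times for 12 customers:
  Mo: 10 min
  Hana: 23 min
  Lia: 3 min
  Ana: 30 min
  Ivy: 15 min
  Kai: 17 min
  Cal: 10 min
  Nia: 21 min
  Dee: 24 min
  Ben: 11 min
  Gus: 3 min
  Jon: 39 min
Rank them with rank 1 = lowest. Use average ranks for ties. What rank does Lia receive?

Sorted (ascending): 3, 3, 10, 10, 11, 15, 17, 21, 23, 24, 30, 39
The 2 values of 3 occupy positions 1–2 → average rank (1+2)/2 = 1.5.
The 2 values of 10 occupy positions 3–4 → average rank (3+4)/2 = 3.5.
Lia has value 3 min → rank 1.5.

1.5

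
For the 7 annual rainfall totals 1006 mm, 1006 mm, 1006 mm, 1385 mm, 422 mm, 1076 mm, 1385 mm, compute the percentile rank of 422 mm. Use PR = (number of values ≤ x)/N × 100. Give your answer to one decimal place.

N = 7.
Strictly below 422: 0. Equal to 422: 1.
PR = 1/7 × 100 = 14.3

14.3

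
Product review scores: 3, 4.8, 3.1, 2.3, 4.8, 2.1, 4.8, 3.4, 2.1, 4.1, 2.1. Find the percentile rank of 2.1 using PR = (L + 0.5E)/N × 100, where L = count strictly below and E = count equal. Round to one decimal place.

N = 11.
Strictly below 2.1: 0. Equal to 2.1: 3.
PR = (0 + 0.5·3)/11 × 100 = 13.6

13.6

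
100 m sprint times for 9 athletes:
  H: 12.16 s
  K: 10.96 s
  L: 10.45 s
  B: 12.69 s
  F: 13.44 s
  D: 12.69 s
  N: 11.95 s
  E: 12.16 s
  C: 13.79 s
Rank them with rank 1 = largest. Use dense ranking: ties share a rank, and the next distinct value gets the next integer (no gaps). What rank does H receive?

Sorted (descending): 13.79, 13.44, 12.69, 12.69, 12.16, 12.16, 11.95, 10.96, 10.45
The 2 values of 12.69 share dense rank 3.
The 2 values of 12.16 share dense rank 4.
Remaining distinct values take the next consecutive integers.
H has value 12.16 s → rank 4.

4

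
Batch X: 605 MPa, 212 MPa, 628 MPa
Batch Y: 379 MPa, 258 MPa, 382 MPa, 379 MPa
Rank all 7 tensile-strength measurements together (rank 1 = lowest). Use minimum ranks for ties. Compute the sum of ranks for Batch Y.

13

Sorted (ascending): 212, 258, 379, 379, 382, 605, 628
The 2 values of 379 occupy positions 3–4 → each gets rank 3.
Batch Y values → pooled ranks: 379→3, 258→2, 382→5, 379→3
Rank sum = 3 + 2 + 5 + 3 = 13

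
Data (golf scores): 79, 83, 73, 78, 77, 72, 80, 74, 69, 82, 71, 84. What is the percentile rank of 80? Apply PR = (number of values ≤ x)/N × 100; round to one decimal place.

N = 12.
Strictly below 80: 8. Equal to 80: 1.
PR = 9/12 × 100 = 75.0

75.0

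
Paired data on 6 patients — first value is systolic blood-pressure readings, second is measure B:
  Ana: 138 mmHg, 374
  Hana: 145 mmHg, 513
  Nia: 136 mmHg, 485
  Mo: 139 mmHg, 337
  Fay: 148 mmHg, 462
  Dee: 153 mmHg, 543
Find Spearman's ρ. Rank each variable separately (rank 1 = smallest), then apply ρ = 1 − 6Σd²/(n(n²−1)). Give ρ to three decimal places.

Ranks of variable 1: 2, 4, 1, 3, 5, 6
Ranks of variable 2: 2, 5, 4, 1, 3, 6
d = r₁ − r₂: 0, -1, -3, 2, 2, 0
d²: 0, 1, 9, 4, 4, 0; Σd² = 18
ρ = 1 − 6·18/(6·35) = 1 − 108/210 = 0.486

0.486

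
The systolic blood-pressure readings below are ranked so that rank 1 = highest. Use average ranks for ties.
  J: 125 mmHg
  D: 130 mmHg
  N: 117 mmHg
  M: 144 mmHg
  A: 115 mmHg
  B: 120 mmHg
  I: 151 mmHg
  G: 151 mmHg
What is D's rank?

4

Sorted (descending): 151, 151, 144, 130, 125, 120, 117, 115
The 2 values of 151 occupy positions 1–2 → average rank (1+2)/2 = 1.5.
D has value 130 mmHg → rank 4.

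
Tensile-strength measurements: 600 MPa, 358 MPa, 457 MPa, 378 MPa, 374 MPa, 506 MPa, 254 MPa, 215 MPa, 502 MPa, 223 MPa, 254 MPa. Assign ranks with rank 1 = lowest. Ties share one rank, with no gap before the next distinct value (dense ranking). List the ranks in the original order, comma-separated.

10, 4, 7, 6, 5, 9, 3, 1, 8, 2, 3

Sorted (ascending): 215, 223, 254, 254, 358, 374, 378, 457, 502, 506, 600
The 2 values of 254 share dense rank 3.
Remaining distinct values take the next consecutive integers.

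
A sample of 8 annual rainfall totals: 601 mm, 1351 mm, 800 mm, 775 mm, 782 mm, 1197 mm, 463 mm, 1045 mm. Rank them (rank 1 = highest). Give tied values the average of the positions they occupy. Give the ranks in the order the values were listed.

Sorted (descending): 1351, 1197, 1045, 800, 782, 775, 601, 463
No ties — each value takes its position as its rank.

7, 1, 4, 6, 5, 2, 8, 3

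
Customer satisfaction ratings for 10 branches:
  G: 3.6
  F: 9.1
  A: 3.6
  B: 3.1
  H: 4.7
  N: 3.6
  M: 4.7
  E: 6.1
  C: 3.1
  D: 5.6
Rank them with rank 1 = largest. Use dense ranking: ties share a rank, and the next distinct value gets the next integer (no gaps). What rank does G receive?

5

Sorted (descending): 9.1, 6.1, 5.6, 4.7, 4.7, 3.6, 3.6, 3.6, 3.1, 3.1
The 2 values of 4.7 share dense rank 4.
The 3 values of 3.6 share dense rank 5.
The 2 values of 3.1 share dense rank 6.
Remaining distinct values take the next consecutive integers.
G has value 3.6 → rank 5.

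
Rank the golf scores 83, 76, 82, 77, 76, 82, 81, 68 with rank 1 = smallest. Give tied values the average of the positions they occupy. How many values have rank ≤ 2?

1

Sorted (ascending): 68, 76, 76, 77, 81, 82, 82, 83
The 2 values of 76 occupy positions 2–3 → average rank (2+3)/2 = 2.5.
The 2 values of 82 occupy positions 6–7 → average rank (6+7)/2 = 6.5.
Ranks ≤ 2: {1} → 1 value.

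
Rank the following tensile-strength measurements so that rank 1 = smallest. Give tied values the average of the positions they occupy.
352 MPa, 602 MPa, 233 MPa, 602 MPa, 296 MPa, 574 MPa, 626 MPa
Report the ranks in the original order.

3, 5.5, 1, 5.5, 2, 4, 7

Sorted (ascending): 233, 296, 352, 574, 602, 602, 626
The 2 values of 602 occupy positions 5–6 → average rank (5+6)/2 = 5.5.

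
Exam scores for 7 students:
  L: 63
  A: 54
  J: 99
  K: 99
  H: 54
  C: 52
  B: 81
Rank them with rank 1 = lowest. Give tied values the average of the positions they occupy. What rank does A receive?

Sorted (ascending): 52, 54, 54, 63, 81, 99, 99
The 2 values of 54 occupy positions 2–3 → average rank (2+3)/2 = 2.5.
The 2 values of 99 occupy positions 6–7 → average rank (6+7)/2 = 6.5.
A has value 54 → rank 2.5.

2.5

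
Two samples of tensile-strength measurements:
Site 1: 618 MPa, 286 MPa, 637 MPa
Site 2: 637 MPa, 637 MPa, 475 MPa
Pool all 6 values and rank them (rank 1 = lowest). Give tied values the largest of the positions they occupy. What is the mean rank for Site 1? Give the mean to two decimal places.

Sorted (ascending): 286, 475, 618, 637, 637, 637
The 3 values of 637 occupy positions 4–6 → each gets rank 6.
Site 1 values → pooled ranks: 618→3, 286→1, 637→6
Mean rank = (3 + 1 + 6) / 3 = 3.33

3.33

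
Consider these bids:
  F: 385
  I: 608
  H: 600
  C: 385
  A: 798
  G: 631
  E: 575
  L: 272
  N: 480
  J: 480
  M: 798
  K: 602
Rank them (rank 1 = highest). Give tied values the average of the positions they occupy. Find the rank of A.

Sorted (descending): 798, 798, 631, 608, 602, 600, 575, 480, 480, 385, 385, 272
The 2 values of 798 occupy positions 1–2 → average rank (1+2)/2 = 1.5.
The 2 values of 480 occupy positions 8–9 → average rank (8+9)/2 = 8.5.
The 2 values of 385 occupy positions 10–11 → average rank (10+11)/2 = 10.5.
A has value 798 → rank 1.5.

1.5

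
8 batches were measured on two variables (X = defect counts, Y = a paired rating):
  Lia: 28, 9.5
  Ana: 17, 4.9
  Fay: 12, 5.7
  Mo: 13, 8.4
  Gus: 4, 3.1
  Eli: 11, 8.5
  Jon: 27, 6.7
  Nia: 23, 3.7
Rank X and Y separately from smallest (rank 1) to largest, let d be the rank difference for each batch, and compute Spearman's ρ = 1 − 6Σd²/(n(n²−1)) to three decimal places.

0.357

Ranks of variable 1: 8, 5, 3, 4, 1, 2, 7, 6
Ranks of variable 2: 8, 3, 4, 6, 1, 7, 5, 2
d = r₁ − r₂: 0, 2, -1, -2, 0, -5, 2, 4
d²: 0, 4, 1, 4, 0, 25, 4, 16; Σd² = 54
ρ = 1 − 6·54/(8·63) = 1 − 324/504 = 0.357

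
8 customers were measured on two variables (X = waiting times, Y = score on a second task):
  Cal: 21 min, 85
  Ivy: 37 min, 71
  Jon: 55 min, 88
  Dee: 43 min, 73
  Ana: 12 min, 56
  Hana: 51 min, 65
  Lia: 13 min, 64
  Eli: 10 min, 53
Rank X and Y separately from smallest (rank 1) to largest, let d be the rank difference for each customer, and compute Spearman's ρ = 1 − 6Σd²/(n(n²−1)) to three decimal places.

Ranks of variable 1: 4, 5, 8, 6, 2, 7, 3, 1
Ranks of variable 2: 7, 5, 8, 6, 2, 4, 3, 1
d = r₁ − r₂: -3, 0, 0, 0, 0, 3, 0, 0
d²: 9, 0, 0, 0, 0, 9, 0, 0; Σd² = 18
ρ = 1 − 6·18/(8·63) = 1 − 108/504 = 0.786

0.786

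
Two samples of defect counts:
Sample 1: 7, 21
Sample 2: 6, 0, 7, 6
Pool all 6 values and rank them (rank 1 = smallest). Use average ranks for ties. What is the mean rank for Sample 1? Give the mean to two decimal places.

5.25

Sorted (ascending): 0, 6, 6, 7, 7, 21
The 2 values of 6 occupy positions 2–3 → average rank (2+3)/2 = 2.5.
The 2 values of 7 occupy positions 4–5 → average rank (4+5)/2 = 4.5.
Sample 1 values → pooled ranks: 7→4.5, 21→6
Mean rank = (4.5 + 6) / 2 = 5.25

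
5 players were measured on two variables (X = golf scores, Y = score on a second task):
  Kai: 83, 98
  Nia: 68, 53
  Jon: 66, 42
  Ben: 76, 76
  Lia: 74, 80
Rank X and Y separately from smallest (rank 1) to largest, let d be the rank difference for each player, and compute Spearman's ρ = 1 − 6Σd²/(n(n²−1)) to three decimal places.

Ranks of variable 1: 5, 2, 1, 4, 3
Ranks of variable 2: 5, 2, 1, 3, 4
d = r₁ − r₂: 0, 0, 0, 1, -1
d²: 0, 0, 0, 1, 1; Σd² = 2
ρ = 1 − 6·2/(5·24) = 1 − 12/120 = 0.900

0.900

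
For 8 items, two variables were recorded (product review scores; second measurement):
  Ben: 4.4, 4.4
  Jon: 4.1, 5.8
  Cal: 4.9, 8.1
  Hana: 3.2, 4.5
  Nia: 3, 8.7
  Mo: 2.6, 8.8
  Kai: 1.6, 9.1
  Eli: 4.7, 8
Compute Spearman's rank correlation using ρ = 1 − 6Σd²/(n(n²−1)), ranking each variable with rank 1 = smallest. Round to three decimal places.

-0.595

Ranks of variable 1: 6, 5, 8, 4, 3, 2, 1, 7
Ranks of variable 2: 1, 3, 5, 2, 6, 7, 8, 4
d = r₁ − r₂: 5, 2, 3, 2, -3, -5, -7, 3
d²: 25, 4, 9, 4, 9, 25, 49, 9; Σd² = 134
ρ = 1 − 6·134/(8·63) = 1 − 804/504 = -0.595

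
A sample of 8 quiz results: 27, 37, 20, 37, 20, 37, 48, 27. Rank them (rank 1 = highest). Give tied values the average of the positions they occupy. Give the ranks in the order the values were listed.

Sorted (descending): 48, 37, 37, 37, 27, 27, 20, 20
The 3 values of 37 occupy positions 2–4 → average rank 3.
The 2 values of 27 occupy positions 5–6 → average rank (5+6)/2 = 5.5.
The 2 values of 20 occupy positions 7–8 → average rank (7+8)/2 = 7.5.

5.5, 3, 7.5, 3, 7.5, 3, 1, 5.5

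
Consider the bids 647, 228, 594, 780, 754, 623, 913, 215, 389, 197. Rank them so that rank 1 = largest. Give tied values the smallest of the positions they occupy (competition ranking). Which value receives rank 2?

Sorted (descending): 913, 780, 754, 647, 623, 594, 389, 228, 215, 197
No ties — each value takes its position as its rank.
Rank 2 → value 780.

780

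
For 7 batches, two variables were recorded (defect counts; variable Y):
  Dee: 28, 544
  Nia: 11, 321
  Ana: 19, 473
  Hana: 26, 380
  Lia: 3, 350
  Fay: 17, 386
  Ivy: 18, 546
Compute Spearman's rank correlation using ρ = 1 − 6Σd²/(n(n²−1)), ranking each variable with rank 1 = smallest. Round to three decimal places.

Ranks of variable 1: 7, 2, 5, 6, 1, 3, 4
Ranks of variable 2: 6, 1, 5, 3, 2, 4, 7
d = r₁ − r₂: 1, 1, 0, 3, -1, -1, -3
d²: 1, 1, 0, 9, 1, 1, 9; Σd² = 22
ρ = 1 − 6·22/(7·48) = 1 − 132/336 = 0.607

0.607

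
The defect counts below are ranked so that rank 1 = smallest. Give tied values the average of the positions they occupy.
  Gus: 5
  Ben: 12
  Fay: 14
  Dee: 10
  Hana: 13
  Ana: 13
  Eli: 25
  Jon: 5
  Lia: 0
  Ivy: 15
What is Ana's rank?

6.5

Sorted (ascending): 0, 5, 5, 10, 12, 13, 13, 14, 15, 25
The 2 values of 5 occupy positions 2–3 → average rank (2+3)/2 = 2.5.
The 2 values of 13 occupy positions 6–7 → average rank (6+7)/2 = 6.5.
Ana has value 13 → rank 6.5.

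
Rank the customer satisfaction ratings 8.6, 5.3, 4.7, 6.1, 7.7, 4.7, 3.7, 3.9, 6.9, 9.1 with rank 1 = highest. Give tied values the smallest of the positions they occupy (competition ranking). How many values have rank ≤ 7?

Sorted (descending): 9.1, 8.6, 7.7, 6.9, 6.1, 5.3, 4.7, 4.7, 3.9, 3.7
The 2 values of 4.7 occupy positions 7–8 → each gets rank 7.
Ranks ≤ 7: {1, 2, 3, 4, 5, 6, 7, 7} → 8 values.

8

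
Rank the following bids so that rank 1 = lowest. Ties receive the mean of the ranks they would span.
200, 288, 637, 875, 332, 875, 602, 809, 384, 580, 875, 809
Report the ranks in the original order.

1, 2, 7, 11, 3, 11, 6, 8.5, 4, 5, 11, 8.5

Sorted (ascending): 200, 288, 332, 384, 580, 602, 637, 809, 809, 875, 875, 875
The 2 values of 809 occupy positions 8–9 → average rank (8+9)/2 = 8.5.
The 3 values of 875 occupy positions 10–12 → average rank 11.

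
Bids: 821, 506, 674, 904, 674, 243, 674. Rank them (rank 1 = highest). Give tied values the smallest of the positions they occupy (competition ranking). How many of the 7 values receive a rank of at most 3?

5

Sorted (descending): 904, 821, 674, 674, 674, 506, 243
The 3 values of 674 occupy positions 3–5 → each gets rank 3.
Ranks ≤ 3: {1, 2, 3, 3, 3} → 5 values.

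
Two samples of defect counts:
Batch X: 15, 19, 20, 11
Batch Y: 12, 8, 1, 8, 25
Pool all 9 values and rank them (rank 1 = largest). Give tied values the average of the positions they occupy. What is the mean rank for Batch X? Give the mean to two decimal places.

3.75

Sorted (descending): 25, 20, 19, 15, 12, 11, 8, 8, 1
The 2 values of 8 occupy positions 7–8 → average rank (7+8)/2 = 7.5.
Batch X values → pooled ranks: 15→4, 19→3, 20→2, 11→6
Mean rank = (4 + 3 + 2 + 6) / 4 = 3.75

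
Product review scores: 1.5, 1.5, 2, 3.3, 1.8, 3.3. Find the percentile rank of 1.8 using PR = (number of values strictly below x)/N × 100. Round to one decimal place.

33.3

N = 6.
Strictly below 1.8: 2. Equal to 1.8: 1.
PR = 2/6 × 100 = 33.3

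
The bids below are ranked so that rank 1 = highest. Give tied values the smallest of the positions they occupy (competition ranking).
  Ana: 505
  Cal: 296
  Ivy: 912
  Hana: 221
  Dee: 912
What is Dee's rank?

Sorted (descending): 912, 912, 505, 296, 221
The 2 values of 912 occupy positions 1–2 → each gets rank 1.
Dee has value 912 → rank 1.

1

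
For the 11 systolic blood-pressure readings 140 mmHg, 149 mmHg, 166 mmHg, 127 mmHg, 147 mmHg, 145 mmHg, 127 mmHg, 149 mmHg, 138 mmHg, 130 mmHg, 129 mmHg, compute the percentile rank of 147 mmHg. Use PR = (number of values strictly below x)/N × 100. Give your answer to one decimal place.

63.6

N = 11.
Strictly below 147: 7. Equal to 147: 1.
PR = 7/11 × 100 = 63.6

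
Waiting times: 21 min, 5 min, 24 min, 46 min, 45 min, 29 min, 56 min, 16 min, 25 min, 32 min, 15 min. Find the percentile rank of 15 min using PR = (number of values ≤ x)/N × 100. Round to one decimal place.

18.2

N = 11.
Strictly below 15: 1. Equal to 15: 1.
PR = 2/11 × 100 = 18.2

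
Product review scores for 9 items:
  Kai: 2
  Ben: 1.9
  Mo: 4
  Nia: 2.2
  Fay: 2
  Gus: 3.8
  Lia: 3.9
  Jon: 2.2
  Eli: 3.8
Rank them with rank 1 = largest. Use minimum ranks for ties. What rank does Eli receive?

Sorted (descending): 4, 3.9, 3.8, 3.8, 2.2, 2.2, 2, 2, 1.9
The 2 values of 3.8 occupy positions 3–4 → each gets rank 3.
The 2 values of 2.2 occupy positions 5–6 → each gets rank 5.
The 2 values of 2 occupy positions 7–8 → each gets rank 7.
Eli has value 3.8 → rank 3.

3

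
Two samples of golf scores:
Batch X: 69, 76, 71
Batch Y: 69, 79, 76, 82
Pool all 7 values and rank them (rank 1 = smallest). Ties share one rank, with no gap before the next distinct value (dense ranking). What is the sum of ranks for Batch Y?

13

Sorted (ascending): 69, 69, 71, 76, 76, 79, 82
The 2 values of 69 share dense rank 1.
The 2 values of 76 share dense rank 3.
Remaining distinct values take the next consecutive integers.
Batch Y values → pooled ranks: 69→1, 79→4, 76→3, 82→5
Rank sum = 1 + 4 + 3 + 5 = 13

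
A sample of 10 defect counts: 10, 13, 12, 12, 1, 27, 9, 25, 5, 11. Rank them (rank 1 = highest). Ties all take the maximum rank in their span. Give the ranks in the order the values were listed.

Sorted (descending): 27, 25, 13, 12, 12, 11, 10, 9, 5, 1
The 2 values of 12 occupy positions 4–5 → each gets rank 5.

7, 3, 5, 5, 10, 1, 8, 2, 9, 6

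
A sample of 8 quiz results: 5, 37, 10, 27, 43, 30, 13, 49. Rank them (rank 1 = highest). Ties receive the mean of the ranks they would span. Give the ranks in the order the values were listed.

Sorted (descending): 49, 43, 37, 30, 27, 13, 10, 5
No ties — each value takes its position as its rank.

8, 3, 7, 5, 2, 4, 6, 1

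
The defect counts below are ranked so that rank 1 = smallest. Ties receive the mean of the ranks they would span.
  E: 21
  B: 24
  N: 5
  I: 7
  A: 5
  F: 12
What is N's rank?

1.5

Sorted (ascending): 5, 5, 7, 12, 21, 24
The 2 values of 5 occupy positions 1–2 → average rank (1+2)/2 = 1.5.
N has value 5 → rank 1.5.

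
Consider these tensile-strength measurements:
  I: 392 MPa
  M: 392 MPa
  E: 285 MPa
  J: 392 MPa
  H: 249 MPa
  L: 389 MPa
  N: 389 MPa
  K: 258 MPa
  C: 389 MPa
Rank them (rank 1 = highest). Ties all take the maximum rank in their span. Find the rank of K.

8

Sorted (descending): 392, 392, 392, 389, 389, 389, 285, 258, 249
The 3 values of 392 occupy positions 1–3 → each gets rank 3.
The 3 values of 389 occupy positions 4–6 → each gets rank 6.
K has value 258 MPa → rank 8.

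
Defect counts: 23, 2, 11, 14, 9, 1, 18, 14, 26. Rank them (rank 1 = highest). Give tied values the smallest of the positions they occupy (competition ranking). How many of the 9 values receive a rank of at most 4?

5

Sorted (descending): 26, 23, 18, 14, 14, 11, 9, 2, 1
The 2 values of 14 occupy positions 4–5 → each gets rank 4.
Ranks ≤ 4: {1, 2, 3, 4, 4} → 5 values.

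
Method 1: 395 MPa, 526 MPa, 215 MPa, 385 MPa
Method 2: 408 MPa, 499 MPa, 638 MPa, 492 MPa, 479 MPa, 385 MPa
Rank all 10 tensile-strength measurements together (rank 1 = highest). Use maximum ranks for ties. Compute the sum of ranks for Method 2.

Sorted (descending): 638, 526, 499, 492, 479, 408, 395, 385, 385, 215
The 2 values of 385 occupy positions 8–9 → each gets rank 9.
Method 2 values → pooled ranks: 408→6, 499→3, 638→1, 492→4, 479→5, 385→9
Rank sum = 6 + 3 + 1 + 4 + 5 + 9 = 28

28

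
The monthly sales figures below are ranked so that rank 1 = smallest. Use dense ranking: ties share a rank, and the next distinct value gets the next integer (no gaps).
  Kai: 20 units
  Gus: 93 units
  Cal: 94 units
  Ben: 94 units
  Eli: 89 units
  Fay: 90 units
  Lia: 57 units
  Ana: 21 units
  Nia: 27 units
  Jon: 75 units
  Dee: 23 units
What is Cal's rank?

Sorted (ascending): 20, 21, 23, 27, 57, 75, 89, 90, 93, 94, 94
The 2 values of 94 share dense rank 10.
Remaining distinct values take the next consecutive integers.
Cal has value 94 units → rank 10.

10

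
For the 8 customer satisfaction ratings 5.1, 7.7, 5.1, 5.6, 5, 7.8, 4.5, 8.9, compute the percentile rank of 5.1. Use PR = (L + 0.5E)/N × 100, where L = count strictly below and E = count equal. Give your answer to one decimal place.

37.5

N = 8.
Strictly below 5.1: 2. Equal to 5.1: 2.
PR = (2 + 0.5·2)/8 × 100 = 37.5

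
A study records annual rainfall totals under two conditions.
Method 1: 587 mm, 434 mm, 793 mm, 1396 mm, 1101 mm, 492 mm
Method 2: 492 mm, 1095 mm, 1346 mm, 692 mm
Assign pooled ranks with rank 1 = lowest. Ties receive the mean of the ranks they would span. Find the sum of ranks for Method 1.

Sorted (ascending): 434, 492, 492, 587, 692, 793, 1095, 1101, 1346, 1396
The 2 values of 492 occupy positions 2–3 → average rank (2+3)/2 = 2.5.
Method 1 values → pooled ranks: 587→4, 434→1, 793→6, 1396→10, 1101→8, 492→2.5
Rank sum = 4 + 1 + 6 + 10 + 8 + 2.5 = 31.5

31.5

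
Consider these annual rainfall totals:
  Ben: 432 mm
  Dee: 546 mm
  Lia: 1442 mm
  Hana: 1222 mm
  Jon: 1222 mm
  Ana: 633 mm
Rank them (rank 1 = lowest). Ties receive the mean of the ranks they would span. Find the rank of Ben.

1

Sorted (ascending): 432, 546, 633, 1222, 1222, 1442
The 2 values of 1222 occupy positions 4–5 → average rank (4+5)/2 = 4.5.
Ben has value 432 mm → rank 1.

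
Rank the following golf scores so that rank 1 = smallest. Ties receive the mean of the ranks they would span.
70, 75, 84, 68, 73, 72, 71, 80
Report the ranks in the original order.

Sorted (ascending): 68, 70, 71, 72, 73, 75, 80, 84
No ties — each value takes its position as its rank.

2, 6, 8, 1, 5, 4, 3, 7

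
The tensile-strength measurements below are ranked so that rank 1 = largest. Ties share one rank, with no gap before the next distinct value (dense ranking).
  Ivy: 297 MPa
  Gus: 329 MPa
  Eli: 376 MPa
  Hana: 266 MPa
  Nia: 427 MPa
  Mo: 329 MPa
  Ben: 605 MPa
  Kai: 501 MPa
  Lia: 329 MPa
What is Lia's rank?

Sorted (descending): 605, 501, 427, 376, 329, 329, 329, 297, 266
The 3 values of 329 share dense rank 5.
Remaining distinct values take the next consecutive integers.
Lia has value 329 MPa → rank 5.

5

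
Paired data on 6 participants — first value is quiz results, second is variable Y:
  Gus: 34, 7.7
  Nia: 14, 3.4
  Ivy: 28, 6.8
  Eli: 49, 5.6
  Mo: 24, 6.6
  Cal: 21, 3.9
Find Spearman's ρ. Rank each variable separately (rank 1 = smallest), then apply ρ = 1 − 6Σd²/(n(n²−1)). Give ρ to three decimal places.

0.657

Ranks of variable 1: 5, 1, 4, 6, 3, 2
Ranks of variable 2: 6, 1, 5, 3, 4, 2
d = r₁ − r₂: -1, 0, -1, 3, -1, 0
d²: 1, 0, 1, 9, 1, 0; Σd² = 12
ρ = 1 − 6·12/(6·35) = 1 − 72/210 = 0.657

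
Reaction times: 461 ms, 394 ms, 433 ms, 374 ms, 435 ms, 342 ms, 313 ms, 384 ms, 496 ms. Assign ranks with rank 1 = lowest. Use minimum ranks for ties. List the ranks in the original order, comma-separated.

8, 5, 6, 3, 7, 2, 1, 4, 9

Sorted (ascending): 313, 342, 374, 384, 394, 433, 435, 461, 496
No ties — each value takes its position as its rank.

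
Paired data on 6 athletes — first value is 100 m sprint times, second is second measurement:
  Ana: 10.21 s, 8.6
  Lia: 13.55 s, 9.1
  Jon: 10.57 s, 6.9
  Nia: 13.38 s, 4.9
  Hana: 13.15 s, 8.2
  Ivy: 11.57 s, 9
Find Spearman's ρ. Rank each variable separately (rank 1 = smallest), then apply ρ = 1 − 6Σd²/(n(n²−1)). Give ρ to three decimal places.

0.143

Ranks of variable 1: 1, 6, 2, 5, 4, 3
Ranks of variable 2: 4, 6, 2, 1, 3, 5
d = r₁ − r₂: -3, 0, 0, 4, 1, -2
d²: 9, 0, 0, 16, 1, 4; Σd² = 30
ρ = 1 − 6·30/(6·35) = 1 − 180/210 = 0.143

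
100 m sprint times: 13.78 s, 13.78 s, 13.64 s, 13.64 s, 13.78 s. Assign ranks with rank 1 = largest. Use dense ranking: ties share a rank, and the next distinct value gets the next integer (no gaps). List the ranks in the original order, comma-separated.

Sorted (descending): 13.78, 13.78, 13.78, 13.64, 13.64
The 3 values of 13.78 share dense rank 1.
The 2 values of 13.64 share dense rank 2.

1, 1, 2, 2, 1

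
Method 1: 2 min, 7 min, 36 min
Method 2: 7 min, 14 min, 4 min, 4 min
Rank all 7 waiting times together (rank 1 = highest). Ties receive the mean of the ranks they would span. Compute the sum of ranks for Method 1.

Sorted (descending): 36, 14, 7, 7, 4, 4, 2
The 2 values of 7 occupy positions 3–4 → average rank (3+4)/2 = 3.5.
The 2 values of 4 occupy positions 5–6 → average rank (5+6)/2 = 5.5.
Method 1 values → pooled ranks: 2→7, 7→3.5, 36→1
Rank sum = 7 + 3.5 + 1 = 11.5

11.5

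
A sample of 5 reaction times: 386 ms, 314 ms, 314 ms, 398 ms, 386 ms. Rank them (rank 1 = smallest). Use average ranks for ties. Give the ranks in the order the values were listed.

3.5, 1.5, 1.5, 5, 3.5

Sorted (ascending): 314, 314, 386, 386, 398
The 2 values of 314 occupy positions 1–2 → average rank (1+2)/2 = 1.5.
The 2 values of 386 occupy positions 3–4 → average rank (3+4)/2 = 3.5.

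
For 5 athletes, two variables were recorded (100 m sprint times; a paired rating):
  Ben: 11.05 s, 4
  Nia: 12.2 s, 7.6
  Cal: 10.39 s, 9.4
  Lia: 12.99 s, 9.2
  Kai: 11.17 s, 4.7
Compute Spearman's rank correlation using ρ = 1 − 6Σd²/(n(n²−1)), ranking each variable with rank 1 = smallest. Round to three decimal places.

Ranks of variable 1: 2, 4, 1, 5, 3
Ranks of variable 2: 1, 3, 5, 4, 2
d = r₁ − r₂: 1, 1, -4, 1, 1
d²: 1, 1, 16, 1, 1; Σd² = 20
ρ = 1 − 6·20/(5·24) = 1 − 120/120 = 0.000

0.000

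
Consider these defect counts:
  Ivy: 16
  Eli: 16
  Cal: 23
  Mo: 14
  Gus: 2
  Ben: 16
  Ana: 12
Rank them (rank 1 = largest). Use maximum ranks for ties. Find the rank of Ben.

Sorted (descending): 23, 16, 16, 16, 14, 12, 2
The 3 values of 16 occupy positions 2–4 → each gets rank 4.
Ben has value 16 → rank 4.

4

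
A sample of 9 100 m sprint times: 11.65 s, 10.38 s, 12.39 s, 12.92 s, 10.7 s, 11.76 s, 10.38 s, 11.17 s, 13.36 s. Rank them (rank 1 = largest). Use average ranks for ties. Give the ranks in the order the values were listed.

5, 8.5, 3, 2, 7, 4, 8.5, 6, 1

Sorted (descending): 13.36, 12.92, 12.39, 11.76, 11.65, 11.17, 10.7, 10.38, 10.38
The 2 values of 10.38 occupy positions 8–9 → average rank (8+9)/2 = 8.5.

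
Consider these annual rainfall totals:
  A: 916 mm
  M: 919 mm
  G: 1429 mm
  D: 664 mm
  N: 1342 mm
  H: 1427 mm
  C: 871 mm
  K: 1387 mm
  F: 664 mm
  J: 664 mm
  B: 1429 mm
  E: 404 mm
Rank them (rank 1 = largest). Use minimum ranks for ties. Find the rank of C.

Sorted (descending): 1429, 1429, 1427, 1387, 1342, 919, 916, 871, 664, 664, 664, 404
The 2 values of 1429 occupy positions 1–2 → each gets rank 1.
The 3 values of 664 occupy positions 9–11 → each gets rank 9.
C has value 871 mm → rank 8.

8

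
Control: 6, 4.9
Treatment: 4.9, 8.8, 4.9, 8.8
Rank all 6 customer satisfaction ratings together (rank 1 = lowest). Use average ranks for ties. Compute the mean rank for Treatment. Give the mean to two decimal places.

3.75

Sorted (ascending): 4.9, 4.9, 4.9, 6, 8.8, 8.8
The 3 values of 4.9 occupy positions 1–3 → average rank 2.
The 2 values of 8.8 occupy positions 5–6 → average rank (5+6)/2 = 5.5.
Treatment values → pooled ranks: 4.9→2, 8.8→5.5, 4.9→2, 8.8→5.5
Mean rank = (2 + 5.5 + 2 + 5.5) / 4 = 3.75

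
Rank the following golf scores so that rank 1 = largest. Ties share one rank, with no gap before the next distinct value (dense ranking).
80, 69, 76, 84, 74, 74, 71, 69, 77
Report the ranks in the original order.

Sorted (descending): 84, 80, 77, 76, 74, 74, 71, 69, 69
The 2 values of 74 share dense rank 5.
The 2 values of 69 share dense rank 7.
Remaining distinct values take the next consecutive integers.

2, 7, 4, 1, 5, 5, 6, 7, 3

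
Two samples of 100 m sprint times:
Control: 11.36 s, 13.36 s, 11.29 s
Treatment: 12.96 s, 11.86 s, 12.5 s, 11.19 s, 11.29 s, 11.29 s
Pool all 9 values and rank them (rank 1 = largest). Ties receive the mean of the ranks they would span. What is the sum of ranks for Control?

Sorted (descending): 13.36, 12.96, 12.5, 11.86, 11.36, 11.29, 11.29, 11.29, 11.19
The 3 values of 11.29 occupy positions 6–8 → average rank 7.
Control values → pooled ranks: 11.36→5, 13.36→1, 11.29→7
Rank sum = 5 + 1 + 7 = 13

13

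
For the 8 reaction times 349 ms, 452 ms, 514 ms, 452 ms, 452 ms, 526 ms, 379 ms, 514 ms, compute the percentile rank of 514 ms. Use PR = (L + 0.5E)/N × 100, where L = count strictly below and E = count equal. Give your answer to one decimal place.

75.0

N = 8.
Strictly below 514: 5. Equal to 514: 2.
PR = (5 + 0.5·2)/8 × 100 = 75.0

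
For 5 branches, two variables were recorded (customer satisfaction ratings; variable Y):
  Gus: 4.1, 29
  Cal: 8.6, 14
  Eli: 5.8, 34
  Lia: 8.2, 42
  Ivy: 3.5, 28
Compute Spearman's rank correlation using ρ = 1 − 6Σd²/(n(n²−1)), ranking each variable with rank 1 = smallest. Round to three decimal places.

Ranks of variable 1: 2, 5, 3, 4, 1
Ranks of variable 2: 3, 1, 4, 5, 2
d = r₁ − r₂: -1, 4, -1, -1, -1
d²: 1, 16, 1, 1, 1; Σd² = 20
ρ = 1 − 6·20/(5·24) = 1 − 120/120 = 0.000

0.000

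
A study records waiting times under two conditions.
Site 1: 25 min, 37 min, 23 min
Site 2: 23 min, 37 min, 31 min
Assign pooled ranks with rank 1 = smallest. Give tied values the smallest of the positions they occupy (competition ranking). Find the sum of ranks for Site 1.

Sorted (ascending): 23, 23, 25, 31, 37, 37
The 2 values of 23 occupy positions 1–2 → each gets rank 1.
The 2 values of 37 occupy positions 5–6 → each gets rank 5.
Site 1 values → pooled ranks: 25→3, 37→5, 23→1
Rank sum = 3 + 5 + 1 = 9

9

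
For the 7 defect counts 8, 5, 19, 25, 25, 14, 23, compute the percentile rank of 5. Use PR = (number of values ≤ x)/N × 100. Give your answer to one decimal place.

N = 7.
Strictly below 5: 0. Equal to 5: 1.
PR = 1/7 × 100 = 14.3

14.3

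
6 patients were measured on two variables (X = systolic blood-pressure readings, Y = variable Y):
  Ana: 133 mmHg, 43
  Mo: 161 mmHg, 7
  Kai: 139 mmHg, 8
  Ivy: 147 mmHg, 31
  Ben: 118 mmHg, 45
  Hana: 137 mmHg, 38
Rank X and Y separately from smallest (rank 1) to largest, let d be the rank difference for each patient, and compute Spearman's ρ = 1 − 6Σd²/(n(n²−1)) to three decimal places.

Ranks of variable 1: 2, 6, 4, 5, 1, 3
Ranks of variable 2: 5, 1, 2, 3, 6, 4
d = r₁ − r₂: -3, 5, 2, 2, -5, -1
d²: 9, 25, 4, 4, 25, 1; Σd² = 68
ρ = 1 − 6·68/(6·35) = 1 − 408/210 = -0.943

-0.943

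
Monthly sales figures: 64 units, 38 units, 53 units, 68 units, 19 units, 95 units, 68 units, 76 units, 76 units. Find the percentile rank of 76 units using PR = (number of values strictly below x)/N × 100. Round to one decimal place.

66.7

N = 9.
Strictly below 76: 6. Equal to 76: 2.
PR = 6/9 × 100 = 66.7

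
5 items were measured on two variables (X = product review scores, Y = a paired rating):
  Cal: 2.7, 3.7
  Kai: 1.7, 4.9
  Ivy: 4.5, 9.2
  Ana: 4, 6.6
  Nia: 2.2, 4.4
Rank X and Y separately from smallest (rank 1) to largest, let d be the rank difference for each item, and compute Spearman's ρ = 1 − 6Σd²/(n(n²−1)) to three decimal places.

Ranks of variable 1: 3, 1, 5, 4, 2
Ranks of variable 2: 1, 3, 5, 4, 2
d = r₁ − r₂: 2, -2, 0, 0, 0
d²: 4, 4, 0, 0, 0; Σd² = 8
ρ = 1 − 6·8/(5·24) = 1 − 48/120 = 0.600

0.600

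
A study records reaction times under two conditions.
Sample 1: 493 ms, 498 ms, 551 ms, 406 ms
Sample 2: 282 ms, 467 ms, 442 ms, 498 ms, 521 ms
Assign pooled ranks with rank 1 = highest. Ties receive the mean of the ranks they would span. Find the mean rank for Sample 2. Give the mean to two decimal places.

Sorted (descending): 551, 521, 498, 498, 493, 467, 442, 406, 282
The 2 values of 498 occupy positions 3–4 → average rank (3+4)/2 = 3.5.
Sample 2 values → pooled ranks: 282→9, 467→6, 442→7, 498→3.5, 521→2
Mean rank = (9 + 6 + 7 + 3.5 + 2) / 5 = 5.50

5.50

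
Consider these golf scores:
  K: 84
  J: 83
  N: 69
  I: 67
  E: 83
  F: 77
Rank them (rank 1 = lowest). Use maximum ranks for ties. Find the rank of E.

Sorted (ascending): 67, 69, 77, 83, 83, 84
The 2 values of 83 occupy positions 4–5 → each gets rank 5.
E has value 83 → rank 5.

5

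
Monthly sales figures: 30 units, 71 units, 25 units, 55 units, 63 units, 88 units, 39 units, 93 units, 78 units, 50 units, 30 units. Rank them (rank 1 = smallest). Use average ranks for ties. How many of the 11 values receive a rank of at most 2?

Sorted (ascending): 25, 30, 30, 39, 50, 55, 63, 71, 78, 88, 93
The 2 values of 30 occupy positions 2–3 → average rank (2+3)/2 = 2.5.
Ranks ≤ 2: {1} → 1 value.

1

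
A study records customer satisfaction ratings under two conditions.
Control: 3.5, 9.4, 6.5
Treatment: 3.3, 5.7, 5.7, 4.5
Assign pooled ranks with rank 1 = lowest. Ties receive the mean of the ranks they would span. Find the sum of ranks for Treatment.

Sorted (ascending): 3.3, 3.5, 4.5, 5.7, 5.7, 6.5, 9.4
The 2 values of 5.7 occupy positions 4–5 → average rank (4+5)/2 = 4.5.
Treatment values → pooled ranks: 3.3→1, 5.7→4.5, 5.7→4.5, 4.5→3
Rank sum = 1 + 4.5 + 4.5 + 3 = 13

13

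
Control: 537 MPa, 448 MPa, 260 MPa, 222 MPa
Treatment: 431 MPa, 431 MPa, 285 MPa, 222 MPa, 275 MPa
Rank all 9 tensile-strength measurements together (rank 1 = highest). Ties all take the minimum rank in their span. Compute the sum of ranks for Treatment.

25

Sorted (descending): 537, 448, 431, 431, 285, 275, 260, 222, 222
The 2 values of 431 occupy positions 3–4 → each gets rank 3.
The 2 values of 222 occupy positions 8–9 → each gets rank 8.
Treatment values → pooled ranks: 431→3, 431→3, 285→5, 222→8, 275→6
Rank sum = 3 + 3 + 5 + 8 + 6 = 25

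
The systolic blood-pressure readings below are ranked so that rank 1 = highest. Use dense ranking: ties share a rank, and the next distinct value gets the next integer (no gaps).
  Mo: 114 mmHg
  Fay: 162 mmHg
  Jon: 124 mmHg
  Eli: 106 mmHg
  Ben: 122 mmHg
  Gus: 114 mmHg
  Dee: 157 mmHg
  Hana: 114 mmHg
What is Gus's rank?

5

Sorted (descending): 162, 157, 124, 122, 114, 114, 114, 106
The 3 values of 114 share dense rank 5.
Remaining distinct values take the next consecutive integers.
Gus has value 114 mmHg → rank 5.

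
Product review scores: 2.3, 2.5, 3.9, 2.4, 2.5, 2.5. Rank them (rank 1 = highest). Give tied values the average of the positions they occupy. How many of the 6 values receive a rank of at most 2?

Sorted (descending): 3.9, 2.5, 2.5, 2.5, 2.4, 2.3
The 3 values of 2.5 occupy positions 2–4 → average rank 3.
Ranks ≤ 2: {1} → 1 value.

1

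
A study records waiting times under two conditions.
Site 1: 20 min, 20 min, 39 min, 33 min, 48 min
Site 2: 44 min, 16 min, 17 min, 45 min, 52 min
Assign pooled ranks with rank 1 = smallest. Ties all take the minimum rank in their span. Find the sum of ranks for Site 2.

Sorted (ascending): 16, 17, 20, 20, 33, 39, 44, 45, 48, 52
The 2 values of 20 occupy positions 3–4 → each gets rank 3.
Site 2 values → pooled ranks: 44→7, 16→1, 17→2, 45→8, 52→10
Rank sum = 7 + 1 + 2 + 8 + 10 = 28

28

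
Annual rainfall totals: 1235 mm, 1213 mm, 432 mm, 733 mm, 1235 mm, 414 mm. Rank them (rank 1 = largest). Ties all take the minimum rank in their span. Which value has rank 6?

414

Sorted (descending): 1235, 1235, 1213, 733, 432, 414
The 2 values of 1235 occupy positions 1–2 → each gets rank 1.
Rank 6 → value 414.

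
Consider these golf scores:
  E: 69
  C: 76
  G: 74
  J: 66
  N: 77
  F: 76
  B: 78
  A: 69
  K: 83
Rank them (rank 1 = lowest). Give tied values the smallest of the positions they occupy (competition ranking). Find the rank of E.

Sorted (ascending): 66, 69, 69, 74, 76, 76, 77, 78, 83
The 2 values of 69 occupy positions 2–3 → each gets rank 2.
The 2 values of 76 occupy positions 5–6 → each gets rank 5.
E has value 69 → rank 2.

2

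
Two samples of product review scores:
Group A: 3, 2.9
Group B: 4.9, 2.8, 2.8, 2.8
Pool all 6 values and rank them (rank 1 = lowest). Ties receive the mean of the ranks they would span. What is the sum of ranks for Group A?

9

Sorted (ascending): 2.8, 2.8, 2.8, 2.9, 3, 4.9
The 3 values of 2.8 occupy positions 1–3 → average rank 2.
Group A values → pooled ranks: 3→5, 2.9→4
Rank sum = 5 + 4 = 9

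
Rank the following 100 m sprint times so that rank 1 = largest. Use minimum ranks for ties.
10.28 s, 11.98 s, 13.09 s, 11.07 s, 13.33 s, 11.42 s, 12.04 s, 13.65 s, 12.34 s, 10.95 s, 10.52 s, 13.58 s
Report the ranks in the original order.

12, 7, 4, 9, 3, 8, 6, 1, 5, 10, 11, 2

Sorted (descending): 13.65, 13.58, 13.33, 13.09, 12.34, 12.04, 11.98, 11.42, 11.07, 10.95, 10.52, 10.28
No ties — each value takes its position as its rank.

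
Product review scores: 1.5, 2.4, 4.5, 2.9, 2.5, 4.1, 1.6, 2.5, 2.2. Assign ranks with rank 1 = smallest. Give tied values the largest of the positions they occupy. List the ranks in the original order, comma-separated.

Sorted (ascending): 1.5, 1.6, 2.2, 2.4, 2.5, 2.5, 2.9, 4.1, 4.5
The 2 values of 2.5 occupy positions 5–6 → each gets rank 6.

1, 4, 9, 7, 6, 8, 2, 6, 3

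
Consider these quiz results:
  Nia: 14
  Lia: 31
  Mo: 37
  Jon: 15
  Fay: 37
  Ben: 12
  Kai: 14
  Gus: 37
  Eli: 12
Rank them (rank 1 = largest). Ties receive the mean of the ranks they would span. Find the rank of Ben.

Sorted (descending): 37, 37, 37, 31, 15, 14, 14, 12, 12
The 3 values of 37 occupy positions 1–3 → average rank 2.
The 2 values of 14 occupy positions 6–7 → average rank (6+7)/2 = 6.5.
The 2 values of 12 occupy positions 8–9 → average rank (8+9)/2 = 8.5.
Ben has value 12 → rank 8.5.

8.5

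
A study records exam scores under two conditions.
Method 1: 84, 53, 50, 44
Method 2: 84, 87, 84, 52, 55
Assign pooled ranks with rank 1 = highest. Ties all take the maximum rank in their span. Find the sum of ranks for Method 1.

27

Sorted (descending): 87, 84, 84, 84, 55, 53, 52, 50, 44
The 3 values of 84 occupy positions 2–4 → each gets rank 4.
Method 1 values → pooled ranks: 84→4, 53→6, 50→8, 44→9
Rank sum = 4 + 6 + 8 + 9 = 27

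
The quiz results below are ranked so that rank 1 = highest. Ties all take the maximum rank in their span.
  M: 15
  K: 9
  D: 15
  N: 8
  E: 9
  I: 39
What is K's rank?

Sorted (descending): 39, 15, 15, 9, 9, 8
The 2 values of 15 occupy positions 2–3 → each gets rank 3.
The 2 values of 9 occupy positions 4–5 → each gets rank 5.
K has value 9 → rank 5.

5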